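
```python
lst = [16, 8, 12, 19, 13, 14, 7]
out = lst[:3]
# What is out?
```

lst has length 7. The slice lst[:3] selects indices [0, 1, 2] (0->16, 1->8, 2->12), giving [16, 8, 12].

[16, 8, 12]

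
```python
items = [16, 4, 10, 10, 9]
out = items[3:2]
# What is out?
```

items has length 5. The slice items[3:2] resolves to an empty index range, so the result is [].

[]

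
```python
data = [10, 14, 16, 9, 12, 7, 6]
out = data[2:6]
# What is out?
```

data has length 7. The slice data[2:6] selects indices [2, 3, 4, 5] (2->16, 3->9, 4->12, 5->7), giving [16, 9, 12, 7].

[16, 9, 12, 7]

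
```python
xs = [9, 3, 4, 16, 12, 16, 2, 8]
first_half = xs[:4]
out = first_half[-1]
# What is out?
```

xs has length 8. The slice xs[:4] selects indices [0, 1, 2, 3] (0->9, 1->3, 2->4, 3->16), giving [9, 3, 4, 16]. So first_half = [9, 3, 4, 16]. Then first_half[-1] = 16.

16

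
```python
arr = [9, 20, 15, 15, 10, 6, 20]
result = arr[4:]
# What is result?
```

arr has length 7. The slice arr[4:] selects indices [4, 5, 6] (4->10, 5->6, 6->20), giving [10, 6, 20].

[10, 6, 20]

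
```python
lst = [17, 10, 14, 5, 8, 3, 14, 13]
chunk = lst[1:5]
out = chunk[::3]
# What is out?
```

lst has length 8. The slice lst[1:5] selects indices [1, 2, 3, 4] (1->10, 2->14, 3->5, 4->8), giving [10, 14, 5, 8]. So chunk = [10, 14, 5, 8]. chunk has length 4. The slice chunk[::3] selects indices [0, 3] (0->10, 3->8), giving [10, 8].

[10, 8]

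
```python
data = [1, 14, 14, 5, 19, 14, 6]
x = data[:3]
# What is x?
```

data has length 7. The slice data[:3] selects indices [0, 1, 2] (0->1, 1->14, 2->14), giving [1, 14, 14].

[1, 14, 14]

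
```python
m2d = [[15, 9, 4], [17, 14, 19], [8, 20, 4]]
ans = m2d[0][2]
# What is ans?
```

m2d[0] = [15, 9, 4]. Taking column 2 of that row yields 4.

4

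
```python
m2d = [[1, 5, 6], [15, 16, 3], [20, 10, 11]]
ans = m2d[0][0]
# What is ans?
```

m2d[0] = [1, 5, 6]. Taking column 0 of that row yields 1.

1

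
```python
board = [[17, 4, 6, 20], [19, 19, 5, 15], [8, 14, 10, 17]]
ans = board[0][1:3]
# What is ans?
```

board[0] = [17, 4, 6, 20]. board[0] has length 4. The slice board[0][1:3] selects indices [1, 2] (1->4, 2->6), giving [4, 6].

[4, 6]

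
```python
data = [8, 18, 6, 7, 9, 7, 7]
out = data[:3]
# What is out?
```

data has length 7. The slice data[:3] selects indices [0, 1, 2] (0->8, 1->18, 2->6), giving [8, 18, 6].

[8, 18, 6]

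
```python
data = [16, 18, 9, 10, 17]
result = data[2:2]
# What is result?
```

data has length 5. The slice data[2:2] resolves to an empty index range, so the result is [].

[]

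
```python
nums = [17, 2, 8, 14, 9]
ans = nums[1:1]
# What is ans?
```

nums has length 5. The slice nums[1:1] resolves to an empty index range, so the result is [].

[]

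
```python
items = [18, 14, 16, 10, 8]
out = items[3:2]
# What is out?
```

items has length 5. The slice items[3:2] resolves to an empty index range, so the result is [].

[]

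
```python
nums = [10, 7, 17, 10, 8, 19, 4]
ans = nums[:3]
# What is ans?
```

nums has length 7. The slice nums[:3] selects indices [0, 1, 2] (0->10, 1->7, 2->17), giving [10, 7, 17].

[10, 7, 17]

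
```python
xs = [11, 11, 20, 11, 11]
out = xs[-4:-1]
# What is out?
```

xs has length 5. The slice xs[-4:-1] selects indices [1, 2, 3] (1->11, 2->20, 3->11), giving [11, 20, 11].

[11, 20, 11]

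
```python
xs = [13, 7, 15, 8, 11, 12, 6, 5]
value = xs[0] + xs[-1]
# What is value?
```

xs has length 8. xs[0] = 13.
xs has length 8. Negative index -1 maps to positive index 8 + (-1) = 7. xs[7] = 5.
Sum: 13 + 5 = 18.

18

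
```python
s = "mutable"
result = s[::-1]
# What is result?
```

s has length 7. The slice s[::-1] selects indices [6, 5, 4, 3, 2, 1, 0] (6->'e', 5->'l', 4->'b', 3->'a', 2->'t', 1->'u', 0->'m'), giving 'elbatum'.

'elbatum'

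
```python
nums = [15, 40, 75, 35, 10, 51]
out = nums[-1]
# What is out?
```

nums has length 6. Negative index -1 maps to positive index 6 + (-1) = 5. nums[5] = 51.

51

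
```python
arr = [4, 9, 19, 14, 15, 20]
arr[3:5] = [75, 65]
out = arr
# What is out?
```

arr starts as [4, 9, 19, 14, 15, 20] (length 6). The slice arr[3:5] covers indices [3, 4] with values [14, 15]. Replacing that slice with [75, 65] (same length) produces [4, 9, 19, 75, 65, 20].

[4, 9, 19, 75, 65, 20]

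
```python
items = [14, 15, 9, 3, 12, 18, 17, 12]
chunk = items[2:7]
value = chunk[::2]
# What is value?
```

items has length 8. The slice items[2:7] selects indices [2, 3, 4, 5, 6] (2->9, 3->3, 4->12, 5->18, 6->17), giving [9, 3, 12, 18, 17]. So chunk = [9, 3, 12, 18, 17]. chunk has length 5. The slice chunk[::2] selects indices [0, 2, 4] (0->9, 2->12, 4->17), giving [9, 12, 17].

[9, 12, 17]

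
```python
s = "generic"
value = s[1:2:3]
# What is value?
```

s has length 7. The slice s[1:2:3] selects indices [1] (1->'e'), giving 'e'.

'e'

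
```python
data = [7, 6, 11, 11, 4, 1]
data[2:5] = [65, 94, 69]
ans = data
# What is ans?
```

data starts as [7, 6, 11, 11, 4, 1] (length 6). The slice data[2:5] covers indices [2, 3, 4] with values [11, 11, 4]. Replacing that slice with [65, 94, 69] (same length) produces [7, 6, 65, 94, 69, 1].

[7, 6, 65, 94, 69, 1]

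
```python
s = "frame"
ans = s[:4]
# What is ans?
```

s has length 5. The slice s[:4] selects indices [0, 1, 2, 3] (0->'f', 1->'r', 2->'a', 3->'m'), giving 'fram'.

'fram'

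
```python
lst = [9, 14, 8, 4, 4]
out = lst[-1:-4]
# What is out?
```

lst has length 5. The slice lst[-1:-4] resolves to an empty index range, so the result is [].

[]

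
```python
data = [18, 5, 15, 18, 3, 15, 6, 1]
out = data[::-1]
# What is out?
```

data has length 8. The slice data[::-1] selects indices [7, 6, 5, 4, 3, 2, 1, 0] (7->1, 6->6, 5->15, 4->3, 3->18, 2->15, 1->5, 0->18), giving [1, 6, 15, 3, 18, 15, 5, 18].

[1, 6, 15, 3, 18, 15, 5, 18]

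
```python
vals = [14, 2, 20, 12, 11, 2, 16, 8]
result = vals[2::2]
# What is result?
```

vals has length 8. The slice vals[2::2] selects indices [2, 4, 6] (2->20, 4->11, 6->16), giving [20, 11, 16].

[20, 11, 16]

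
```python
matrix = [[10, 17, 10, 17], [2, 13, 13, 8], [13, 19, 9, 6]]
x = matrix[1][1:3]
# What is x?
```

matrix[1] = [2, 13, 13, 8]. matrix[1] has length 4. The slice matrix[1][1:3] selects indices [1, 2] (1->13, 2->13), giving [13, 13].

[13, 13]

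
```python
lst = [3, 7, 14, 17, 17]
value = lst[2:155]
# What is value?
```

lst has length 5. The slice lst[2:155] selects indices [2, 3, 4] (2->14, 3->17, 4->17), giving [14, 17, 17].

[14, 17, 17]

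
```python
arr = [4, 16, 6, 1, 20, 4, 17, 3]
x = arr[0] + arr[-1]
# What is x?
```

arr has length 8. arr[0] = 4.
arr has length 8. Negative index -1 maps to positive index 8 + (-1) = 7. arr[7] = 3.
Sum: 4 + 3 = 7.

7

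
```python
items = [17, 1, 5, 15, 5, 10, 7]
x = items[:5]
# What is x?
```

items has length 7. The slice items[:5] selects indices [0, 1, 2, 3, 4] (0->17, 1->1, 2->5, 3->15, 4->5), giving [17, 1, 5, 15, 5].

[17, 1, 5, 15, 5]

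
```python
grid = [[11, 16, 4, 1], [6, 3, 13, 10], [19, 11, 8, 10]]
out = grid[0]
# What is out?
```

grid has 3 rows. Row 0 is [11, 16, 4, 1].

[11, 16, 4, 1]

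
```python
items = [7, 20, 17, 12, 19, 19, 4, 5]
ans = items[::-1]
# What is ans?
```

items has length 8. The slice items[::-1] selects indices [7, 6, 5, 4, 3, 2, 1, 0] (7->5, 6->4, 5->19, 4->19, 3->12, 2->17, 1->20, 0->7), giving [5, 4, 19, 19, 12, 17, 20, 7].

[5, 4, 19, 19, 12, 17, 20, 7]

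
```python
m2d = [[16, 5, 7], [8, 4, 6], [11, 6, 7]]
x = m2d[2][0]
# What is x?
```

m2d[2] = [11, 6, 7]. Taking column 0 of that row yields 11.

11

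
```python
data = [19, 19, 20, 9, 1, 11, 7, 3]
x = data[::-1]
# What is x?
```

data has length 8. The slice data[::-1] selects indices [7, 6, 5, 4, 3, 2, 1, 0] (7->3, 6->7, 5->11, 4->1, 3->9, 2->20, 1->19, 0->19), giving [3, 7, 11, 1, 9, 20, 19, 19].

[3, 7, 11, 1, 9, 20, 19, 19]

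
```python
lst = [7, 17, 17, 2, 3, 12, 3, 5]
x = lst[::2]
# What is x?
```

lst has length 8. The slice lst[::2] selects indices [0, 2, 4, 6] (0->7, 2->17, 4->3, 6->3), giving [7, 17, 3, 3].

[7, 17, 3, 3]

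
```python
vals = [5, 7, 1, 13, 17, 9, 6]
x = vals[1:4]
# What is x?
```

vals has length 7. The slice vals[1:4] selects indices [1, 2, 3] (1->7, 2->1, 3->13), giving [7, 1, 13].

[7, 1, 13]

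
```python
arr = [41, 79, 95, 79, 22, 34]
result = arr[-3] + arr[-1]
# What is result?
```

arr has length 6. Negative index -3 maps to positive index 6 + (-3) = 3. arr[3] = 79.
arr has length 6. Negative index -1 maps to positive index 6 + (-1) = 5. arr[5] = 34.
Sum: 79 + 34 = 113.

113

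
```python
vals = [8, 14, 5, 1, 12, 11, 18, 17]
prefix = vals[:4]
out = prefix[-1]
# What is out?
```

vals has length 8. The slice vals[:4] selects indices [0, 1, 2, 3] (0->8, 1->14, 2->5, 3->1), giving [8, 14, 5, 1]. So prefix = [8, 14, 5, 1]. Then prefix[-1] = 1.

1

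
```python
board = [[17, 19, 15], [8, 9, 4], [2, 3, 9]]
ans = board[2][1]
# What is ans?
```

board[2] = [2, 3, 9]. Taking column 1 of that row yields 3.

3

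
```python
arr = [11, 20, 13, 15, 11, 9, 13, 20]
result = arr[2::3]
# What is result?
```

arr has length 8. The slice arr[2::3] selects indices [2, 5] (2->13, 5->9), giving [13, 9].

[13, 9]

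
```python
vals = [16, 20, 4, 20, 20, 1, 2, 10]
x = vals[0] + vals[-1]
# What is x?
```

vals has length 8. vals[0] = 16.
vals has length 8. Negative index -1 maps to positive index 8 + (-1) = 7. vals[7] = 10.
Sum: 16 + 10 = 26.

26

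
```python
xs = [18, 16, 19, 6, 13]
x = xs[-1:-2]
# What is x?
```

xs has length 5. The slice xs[-1:-2] resolves to an empty index range, so the result is [].

[]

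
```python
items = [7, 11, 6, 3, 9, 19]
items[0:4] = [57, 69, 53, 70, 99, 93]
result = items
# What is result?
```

items starts as [7, 11, 6, 3, 9, 19] (length 6). The slice items[0:4] covers indices [0, 1, 2, 3] with values [7, 11, 6, 3]. Replacing that slice with [57, 69, 53, 70, 99, 93] (different length) produces [57, 69, 53, 70, 99, 93, 9, 19].

[57, 69, 53, 70, 99, 93, 9, 19]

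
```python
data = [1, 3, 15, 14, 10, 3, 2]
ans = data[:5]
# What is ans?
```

data has length 7. The slice data[:5] selects indices [0, 1, 2, 3, 4] (0->1, 1->3, 2->15, 3->14, 4->10), giving [1, 3, 15, 14, 10].

[1, 3, 15, 14, 10]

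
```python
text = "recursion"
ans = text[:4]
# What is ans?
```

text has length 9. The slice text[:4] selects indices [0, 1, 2, 3] (0->'r', 1->'e', 2->'c', 3->'u'), giving 'recu'.

'recu'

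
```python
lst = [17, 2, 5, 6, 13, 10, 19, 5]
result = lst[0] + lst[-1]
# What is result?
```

lst has length 8. lst[0] = 17.
lst has length 8. Negative index -1 maps to positive index 8 + (-1) = 7. lst[7] = 5.
Sum: 17 + 5 = 22.

22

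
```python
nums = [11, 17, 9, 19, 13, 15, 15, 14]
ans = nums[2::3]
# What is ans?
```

nums has length 8. The slice nums[2::3] selects indices [2, 5] (2->9, 5->15), giving [9, 15].

[9, 15]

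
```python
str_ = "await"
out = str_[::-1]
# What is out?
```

str_ has length 5. The slice str_[::-1] selects indices [4, 3, 2, 1, 0] (4->'t', 3->'i', 2->'a', 1->'w', 0->'a'), giving 'tiawa'.

'tiawa'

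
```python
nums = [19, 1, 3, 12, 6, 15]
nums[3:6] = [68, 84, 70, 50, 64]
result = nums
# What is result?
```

nums starts as [19, 1, 3, 12, 6, 15] (length 6). The slice nums[3:6] covers indices [3, 4, 5] with values [12, 6, 15]. Replacing that slice with [68, 84, 70, 50, 64] (different length) produces [19, 1, 3, 68, 84, 70, 50, 64].

[19, 1, 3, 68, 84, 70, 50, 64]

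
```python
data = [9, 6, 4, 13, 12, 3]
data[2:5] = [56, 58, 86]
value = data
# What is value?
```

data starts as [9, 6, 4, 13, 12, 3] (length 6). The slice data[2:5] covers indices [2, 3, 4] with values [4, 13, 12]. Replacing that slice with [56, 58, 86] (same length) produces [9, 6, 56, 58, 86, 3].

[9, 6, 56, 58, 86, 3]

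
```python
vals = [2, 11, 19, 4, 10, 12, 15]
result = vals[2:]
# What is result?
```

vals has length 7. The slice vals[2:] selects indices [2, 3, 4, 5, 6] (2->19, 3->4, 4->10, 5->12, 6->15), giving [19, 4, 10, 12, 15].

[19, 4, 10, 12, 15]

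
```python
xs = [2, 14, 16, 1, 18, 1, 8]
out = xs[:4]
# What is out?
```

xs has length 7. The slice xs[:4] selects indices [0, 1, 2, 3] (0->2, 1->14, 2->16, 3->1), giving [2, 14, 16, 1].

[2, 14, 16, 1]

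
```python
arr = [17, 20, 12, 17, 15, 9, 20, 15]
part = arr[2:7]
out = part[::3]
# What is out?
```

arr has length 8. The slice arr[2:7] selects indices [2, 3, 4, 5, 6] (2->12, 3->17, 4->15, 5->9, 6->20), giving [12, 17, 15, 9, 20]. So part = [12, 17, 15, 9, 20]. part has length 5. The slice part[::3] selects indices [0, 3] (0->12, 3->9), giving [12, 9].

[12, 9]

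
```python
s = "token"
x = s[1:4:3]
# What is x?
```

s has length 5. The slice s[1:4:3] selects indices [1] (1->'o'), giving 'o'.

'o'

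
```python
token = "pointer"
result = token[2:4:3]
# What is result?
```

token has length 7. The slice token[2:4:3] selects indices [2] (2->'i'), giving 'i'.

'i'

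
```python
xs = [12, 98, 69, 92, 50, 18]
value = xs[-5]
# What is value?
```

xs has length 6. Negative index -5 maps to positive index 6 + (-5) = 1. xs[1] = 98.

98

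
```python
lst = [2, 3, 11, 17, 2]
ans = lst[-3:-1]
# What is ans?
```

lst has length 5. The slice lst[-3:-1] selects indices [2, 3] (2->11, 3->17), giving [11, 17].

[11, 17]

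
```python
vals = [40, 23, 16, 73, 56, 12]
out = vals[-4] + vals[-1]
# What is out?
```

vals has length 6. Negative index -4 maps to positive index 6 + (-4) = 2. vals[2] = 16.
vals has length 6. Negative index -1 maps to positive index 6 + (-1) = 5. vals[5] = 12.
Sum: 16 + 12 = 28.

28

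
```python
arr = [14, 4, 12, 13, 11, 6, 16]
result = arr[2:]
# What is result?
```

arr has length 7. The slice arr[2:] selects indices [2, 3, 4, 5, 6] (2->12, 3->13, 4->11, 5->6, 6->16), giving [12, 13, 11, 6, 16].

[12, 13, 11, 6, 16]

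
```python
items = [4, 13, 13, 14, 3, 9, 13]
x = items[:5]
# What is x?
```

items has length 7. The slice items[:5] selects indices [0, 1, 2, 3, 4] (0->4, 1->13, 2->13, 3->14, 4->3), giving [4, 13, 13, 14, 3].

[4, 13, 13, 14, 3]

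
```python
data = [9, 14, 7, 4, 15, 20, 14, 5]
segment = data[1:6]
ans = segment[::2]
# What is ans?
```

data has length 8. The slice data[1:6] selects indices [1, 2, 3, 4, 5] (1->14, 2->7, 3->4, 4->15, 5->20), giving [14, 7, 4, 15, 20]. So segment = [14, 7, 4, 15, 20]. segment has length 5. The slice segment[::2] selects indices [0, 2, 4] (0->14, 2->4, 4->20), giving [14, 4, 20].

[14, 4, 20]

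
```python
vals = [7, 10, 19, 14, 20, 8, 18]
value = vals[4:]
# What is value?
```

vals has length 7. The slice vals[4:] selects indices [4, 5, 6] (4->20, 5->8, 6->18), giving [20, 8, 18].

[20, 8, 18]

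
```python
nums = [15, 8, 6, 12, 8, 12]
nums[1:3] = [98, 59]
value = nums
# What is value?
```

nums starts as [15, 8, 6, 12, 8, 12] (length 6). The slice nums[1:3] covers indices [1, 2] with values [8, 6]. Replacing that slice with [98, 59] (same length) produces [15, 98, 59, 12, 8, 12].

[15, 98, 59, 12, 8, 12]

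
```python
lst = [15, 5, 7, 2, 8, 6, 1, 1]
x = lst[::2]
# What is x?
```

lst has length 8. The slice lst[::2] selects indices [0, 2, 4, 6] (0->15, 2->7, 4->8, 6->1), giving [15, 7, 8, 1].

[15, 7, 8, 1]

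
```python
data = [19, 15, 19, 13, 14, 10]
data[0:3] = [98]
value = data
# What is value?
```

data starts as [19, 15, 19, 13, 14, 10] (length 6). The slice data[0:3] covers indices [0, 1, 2] with values [19, 15, 19]. Replacing that slice with [98] (different length) produces [98, 13, 14, 10].

[98, 13, 14, 10]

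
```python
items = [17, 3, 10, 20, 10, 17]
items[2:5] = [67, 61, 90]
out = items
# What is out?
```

items starts as [17, 3, 10, 20, 10, 17] (length 6). The slice items[2:5] covers indices [2, 3, 4] with values [10, 20, 10]. Replacing that slice with [67, 61, 90] (same length) produces [17, 3, 67, 61, 90, 17].

[17, 3, 67, 61, 90, 17]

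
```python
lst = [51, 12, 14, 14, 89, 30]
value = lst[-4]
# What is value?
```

lst has length 6. Negative index -4 maps to positive index 6 + (-4) = 2. lst[2] = 14.

14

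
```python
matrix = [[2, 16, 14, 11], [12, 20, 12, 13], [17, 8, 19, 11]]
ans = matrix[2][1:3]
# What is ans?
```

matrix[2] = [17, 8, 19, 11]. matrix[2] has length 4. The slice matrix[2][1:3] selects indices [1, 2] (1->8, 2->19), giving [8, 19].

[8, 19]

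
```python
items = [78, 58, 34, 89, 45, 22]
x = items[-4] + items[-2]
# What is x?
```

items has length 6. Negative index -4 maps to positive index 6 + (-4) = 2. items[2] = 34.
items has length 6. Negative index -2 maps to positive index 6 + (-2) = 4. items[4] = 45.
Sum: 34 + 45 = 79.

79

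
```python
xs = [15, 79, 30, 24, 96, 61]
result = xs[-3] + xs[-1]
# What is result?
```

xs has length 6. Negative index -3 maps to positive index 6 + (-3) = 3. xs[3] = 24.
xs has length 6. Negative index -1 maps to positive index 6 + (-1) = 5. xs[5] = 61.
Sum: 24 + 61 = 85.

85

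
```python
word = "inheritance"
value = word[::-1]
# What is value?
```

word has length 11. The slice word[::-1] selects indices [10, 9, 8, 7, 6, 5, 4, 3, 2, 1, 0] (10->'e', 9->'c', 8->'n', 7->'a', 6->'t', 5->'i', 4->'r', 3->'e', 2->'h', 1->'n', 0->'i'), giving 'ecnatirehni'.

'ecnatirehni'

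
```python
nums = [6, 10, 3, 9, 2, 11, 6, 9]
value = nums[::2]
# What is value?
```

nums has length 8. The slice nums[::2] selects indices [0, 2, 4, 6] (0->6, 2->3, 4->2, 6->6), giving [6, 3, 2, 6].

[6, 3, 2, 6]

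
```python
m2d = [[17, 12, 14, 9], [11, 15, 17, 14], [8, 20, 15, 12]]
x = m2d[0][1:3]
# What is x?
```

m2d[0] = [17, 12, 14, 9]. m2d[0] has length 4. The slice m2d[0][1:3] selects indices [1, 2] (1->12, 2->14), giving [12, 14].

[12, 14]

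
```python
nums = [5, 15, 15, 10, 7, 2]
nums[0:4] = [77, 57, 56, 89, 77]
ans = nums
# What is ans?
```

nums starts as [5, 15, 15, 10, 7, 2] (length 6). The slice nums[0:4] covers indices [0, 1, 2, 3] with values [5, 15, 15, 10]. Replacing that slice with [77, 57, 56, 89, 77] (different length) produces [77, 57, 56, 89, 77, 7, 2].

[77, 57, 56, 89, 77, 7, 2]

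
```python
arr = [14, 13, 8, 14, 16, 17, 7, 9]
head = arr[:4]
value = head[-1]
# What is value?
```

arr has length 8. The slice arr[:4] selects indices [0, 1, 2, 3] (0->14, 1->13, 2->8, 3->14), giving [14, 13, 8, 14]. So head = [14, 13, 8, 14]. Then head[-1] = 14.

14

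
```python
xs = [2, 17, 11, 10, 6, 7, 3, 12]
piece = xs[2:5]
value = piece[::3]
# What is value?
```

xs has length 8. The slice xs[2:5] selects indices [2, 3, 4] (2->11, 3->10, 4->6), giving [11, 10, 6]. So piece = [11, 10, 6]. piece has length 3. The slice piece[::3] selects indices [0] (0->11), giving [11].

[11]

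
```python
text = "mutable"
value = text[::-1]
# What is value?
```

text has length 7. The slice text[::-1] selects indices [6, 5, 4, 3, 2, 1, 0] (6->'e', 5->'l', 4->'b', 3->'a', 2->'t', 1->'u', 0->'m'), giving 'elbatum'.

'elbatum'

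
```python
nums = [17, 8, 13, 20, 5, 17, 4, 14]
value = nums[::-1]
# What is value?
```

nums has length 8. The slice nums[::-1] selects indices [7, 6, 5, 4, 3, 2, 1, 0] (7->14, 6->4, 5->17, 4->5, 3->20, 2->13, 1->8, 0->17), giving [14, 4, 17, 5, 20, 13, 8, 17].

[14, 4, 17, 5, 20, 13, 8, 17]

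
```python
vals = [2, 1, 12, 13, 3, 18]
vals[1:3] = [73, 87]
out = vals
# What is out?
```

vals starts as [2, 1, 12, 13, 3, 18] (length 6). The slice vals[1:3] covers indices [1, 2] with values [1, 12]. Replacing that slice with [73, 87] (same length) produces [2, 73, 87, 13, 3, 18].

[2, 73, 87, 13, 3, 18]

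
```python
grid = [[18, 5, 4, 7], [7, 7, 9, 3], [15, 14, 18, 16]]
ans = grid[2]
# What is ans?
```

grid has 3 rows. Row 2 is [15, 14, 18, 16].

[15, 14, 18, 16]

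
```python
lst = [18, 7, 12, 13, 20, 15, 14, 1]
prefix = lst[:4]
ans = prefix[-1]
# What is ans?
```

lst has length 8. The slice lst[:4] selects indices [0, 1, 2, 3] (0->18, 1->7, 2->12, 3->13), giving [18, 7, 12, 13]. So prefix = [18, 7, 12, 13]. Then prefix[-1] = 13.

13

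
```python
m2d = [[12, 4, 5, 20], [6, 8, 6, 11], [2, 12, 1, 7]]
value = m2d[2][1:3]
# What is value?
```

m2d[2] = [2, 12, 1, 7]. m2d[2] has length 4. The slice m2d[2][1:3] selects indices [1, 2] (1->12, 2->1), giving [12, 1].

[12, 1]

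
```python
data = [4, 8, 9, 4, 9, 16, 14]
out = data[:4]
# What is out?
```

data has length 7. The slice data[:4] selects indices [0, 1, 2, 3] (0->4, 1->8, 2->9, 3->4), giving [4, 8, 9, 4].

[4, 8, 9, 4]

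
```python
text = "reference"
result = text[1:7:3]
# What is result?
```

text has length 9. The slice text[1:7:3] selects indices [1, 4] (1->'e', 4->'r'), giving 'er'.

'er'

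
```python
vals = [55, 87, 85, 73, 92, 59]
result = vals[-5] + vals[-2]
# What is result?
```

vals has length 6. Negative index -5 maps to positive index 6 + (-5) = 1. vals[1] = 87.
vals has length 6. Negative index -2 maps to positive index 6 + (-2) = 4. vals[4] = 92.
Sum: 87 + 92 = 179.

179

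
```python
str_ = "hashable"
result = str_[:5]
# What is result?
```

str_ has length 8. The slice str_[:5] selects indices [0, 1, 2, 3, 4] (0->'h', 1->'a', 2->'s', 3->'h', 4->'a'), giving 'hasha'.

'hasha'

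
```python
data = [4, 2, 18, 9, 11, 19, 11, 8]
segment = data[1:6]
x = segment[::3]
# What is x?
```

data has length 8. The slice data[1:6] selects indices [1, 2, 3, 4, 5] (1->2, 2->18, 3->9, 4->11, 5->19), giving [2, 18, 9, 11, 19]. So segment = [2, 18, 9, 11, 19]. segment has length 5. The slice segment[::3] selects indices [0, 3] (0->2, 3->11), giving [2, 11].

[2, 11]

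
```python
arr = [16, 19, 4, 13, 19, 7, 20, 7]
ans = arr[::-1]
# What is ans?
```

arr has length 8. The slice arr[::-1] selects indices [7, 6, 5, 4, 3, 2, 1, 0] (7->7, 6->20, 5->7, 4->19, 3->13, 2->4, 1->19, 0->16), giving [7, 20, 7, 19, 13, 4, 19, 16].

[7, 20, 7, 19, 13, 4, 19, 16]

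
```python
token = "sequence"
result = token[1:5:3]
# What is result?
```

token has length 8. The slice token[1:5:3] selects indices [1, 4] (1->'e', 4->'e'), giving 'ee'.

'ee'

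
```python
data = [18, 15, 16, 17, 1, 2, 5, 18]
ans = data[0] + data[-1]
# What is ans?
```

data has length 8. data[0] = 18.
data has length 8. Negative index -1 maps to positive index 8 + (-1) = 7. data[7] = 18.
Sum: 18 + 18 = 36.

36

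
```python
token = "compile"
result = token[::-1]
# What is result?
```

token has length 7. The slice token[::-1] selects indices [6, 5, 4, 3, 2, 1, 0] (6->'e', 5->'l', 4->'i', 3->'p', 2->'m', 1->'o', 0->'c'), giving 'elipmoc'.

'elipmoc'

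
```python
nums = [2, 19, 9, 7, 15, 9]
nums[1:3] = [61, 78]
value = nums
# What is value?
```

nums starts as [2, 19, 9, 7, 15, 9] (length 6). The slice nums[1:3] covers indices [1, 2] with values [19, 9]. Replacing that slice with [61, 78] (same length) produces [2, 61, 78, 7, 15, 9].

[2, 61, 78, 7, 15, 9]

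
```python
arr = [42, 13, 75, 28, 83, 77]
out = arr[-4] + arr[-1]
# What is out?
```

arr has length 6. Negative index -4 maps to positive index 6 + (-4) = 2. arr[2] = 75.
arr has length 6. Negative index -1 maps to positive index 6 + (-1) = 5. arr[5] = 77.
Sum: 75 + 77 = 152.

152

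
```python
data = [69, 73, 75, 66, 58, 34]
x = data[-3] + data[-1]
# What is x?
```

data has length 6. Negative index -3 maps to positive index 6 + (-3) = 3. data[3] = 66.
data has length 6. Negative index -1 maps to positive index 6 + (-1) = 5. data[5] = 34.
Sum: 66 + 34 = 100.

100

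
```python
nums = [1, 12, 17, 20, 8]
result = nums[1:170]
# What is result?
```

nums has length 5. The slice nums[1:170] selects indices [1, 2, 3, 4] (1->12, 2->17, 3->20, 4->8), giving [12, 17, 20, 8].

[12, 17, 20, 8]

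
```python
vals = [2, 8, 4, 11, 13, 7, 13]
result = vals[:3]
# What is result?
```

vals has length 7. The slice vals[:3] selects indices [0, 1, 2] (0->2, 1->8, 2->4), giving [2, 8, 4].

[2, 8, 4]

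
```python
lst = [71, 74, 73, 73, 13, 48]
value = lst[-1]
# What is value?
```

lst has length 6. Negative index -1 maps to positive index 6 + (-1) = 5. lst[5] = 48.

48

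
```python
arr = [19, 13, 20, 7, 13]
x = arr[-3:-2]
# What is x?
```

arr has length 5. The slice arr[-3:-2] selects indices [2] (2->20), giving [20].

[20]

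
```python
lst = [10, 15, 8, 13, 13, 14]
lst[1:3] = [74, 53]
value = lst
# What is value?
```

lst starts as [10, 15, 8, 13, 13, 14] (length 6). The slice lst[1:3] covers indices [1, 2] with values [15, 8]. Replacing that slice with [74, 53] (same length) produces [10, 74, 53, 13, 13, 14].

[10, 74, 53, 13, 13, 14]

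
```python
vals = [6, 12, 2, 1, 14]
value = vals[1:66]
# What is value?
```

vals has length 5. The slice vals[1:66] selects indices [1, 2, 3, 4] (1->12, 2->2, 3->1, 4->14), giving [12, 2, 1, 14].

[12, 2, 1, 14]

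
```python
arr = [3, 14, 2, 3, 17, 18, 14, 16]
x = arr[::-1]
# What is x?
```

arr has length 8. The slice arr[::-1] selects indices [7, 6, 5, 4, 3, 2, 1, 0] (7->16, 6->14, 5->18, 4->17, 3->3, 2->2, 1->14, 0->3), giving [16, 14, 18, 17, 3, 2, 14, 3].

[16, 14, 18, 17, 3, 2, 14, 3]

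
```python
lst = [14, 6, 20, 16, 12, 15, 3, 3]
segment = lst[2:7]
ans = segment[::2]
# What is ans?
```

lst has length 8. The slice lst[2:7] selects indices [2, 3, 4, 5, 6] (2->20, 3->16, 4->12, 5->15, 6->3), giving [20, 16, 12, 15, 3]. So segment = [20, 16, 12, 15, 3]. segment has length 5. The slice segment[::2] selects indices [0, 2, 4] (0->20, 2->12, 4->3), giving [20, 12, 3].

[20, 12, 3]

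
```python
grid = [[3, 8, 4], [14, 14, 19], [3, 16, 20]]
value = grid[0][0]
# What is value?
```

grid[0] = [3, 8, 4]. Taking column 0 of that row yields 3.

3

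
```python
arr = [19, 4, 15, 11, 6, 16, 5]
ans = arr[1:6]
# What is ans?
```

arr has length 7. The slice arr[1:6] selects indices [1, 2, 3, 4, 5] (1->4, 2->15, 3->11, 4->6, 5->16), giving [4, 15, 11, 6, 16].

[4, 15, 11, 6, 16]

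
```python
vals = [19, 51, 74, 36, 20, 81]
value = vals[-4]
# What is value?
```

vals has length 6. Negative index -4 maps to positive index 6 + (-4) = 2. vals[2] = 74.

74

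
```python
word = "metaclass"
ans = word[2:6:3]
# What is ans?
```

word has length 9. The slice word[2:6:3] selects indices [2, 5] (2->'t', 5->'l'), giving 'tl'.

'tl'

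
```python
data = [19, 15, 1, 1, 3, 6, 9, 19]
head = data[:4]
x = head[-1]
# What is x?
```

data has length 8. The slice data[:4] selects indices [0, 1, 2, 3] (0->19, 1->15, 2->1, 3->1), giving [19, 15, 1, 1]. So head = [19, 15, 1, 1]. Then head[-1] = 1.

1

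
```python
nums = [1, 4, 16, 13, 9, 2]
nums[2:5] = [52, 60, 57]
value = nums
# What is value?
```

nums starts as [1, 4, 16, 13, 9, 2] (length 6). The slice nums[2:5] covers indices [2, 3, 4] with values [16, 13, 9]. Replacing that slice with [52, 60, 57] (same length) produces [1, 4, 52, 60, 57, 2].

[1, 4, 52, 60, 57, 2]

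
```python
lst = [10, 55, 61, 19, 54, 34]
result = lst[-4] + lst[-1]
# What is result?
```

lst has length 6. Negative index -4 maps to positive index 6 + (-4) = 2. lst[2] = 61.
lst has length 6. Negative index -1 maps to positive index 6 + (-1) = 5. lst[5] = 34.
Sum: 61 + 34 = 95.

95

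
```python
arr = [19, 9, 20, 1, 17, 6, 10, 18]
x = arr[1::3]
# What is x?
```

arr has length 8. The slice arr[1::3] selects indices [1, 4, 7] (1->9, 4->17, 7->18), giving [9, 17, 18].

[9, 17, 18]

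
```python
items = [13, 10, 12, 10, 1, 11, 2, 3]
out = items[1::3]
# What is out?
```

items has length 8. The slice items[1::3] selects indices [1, 4, 7] (1->10, 4->1, 7->3), giving [10, 1, 3].

[10, 1, 3]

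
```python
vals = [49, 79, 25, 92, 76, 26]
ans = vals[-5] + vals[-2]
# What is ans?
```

vals has length 6. Negative index -5 maps to positive index 6 + (-5) = 1. vals[1] = 79.
vals has length 6. Negative index -2 maps to positive index 6 + (-2) = 4. vals[4] = 76.
Sum: 79 + 76 = 155.

155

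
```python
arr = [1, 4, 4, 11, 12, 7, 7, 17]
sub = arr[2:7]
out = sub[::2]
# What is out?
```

arr has length 8. The slice arr[2:7] selects indices [2, 3, 4, 5, 6] (2->4, 3->11, 4->12, 5->7, 6->7), giving [4, 11, 12, 7, 7]. So sub = [4, 11, 12, 7, 7]. sub has length 5. The slice sub[::2] selects indices [0, 2, 4] (0->4, 2->12, 4->7), giving [4, 12, 7].

[4, 12, 7]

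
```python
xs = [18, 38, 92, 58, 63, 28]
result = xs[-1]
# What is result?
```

xs has length 6. Negative index -1 maps to positive index 6 + (-1) = 5. xs[5] = 28.

28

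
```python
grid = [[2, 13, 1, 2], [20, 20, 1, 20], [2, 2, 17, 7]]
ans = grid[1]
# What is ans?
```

grid has 3 rows. Row 1 is [20, 20, 1, 20].

[20, 20, 1, 20]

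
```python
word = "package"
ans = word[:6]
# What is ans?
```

word has length 7. The slice word[:6] selects indices [0, 1, 2, 3, 4, 5] (0->'p', 1->'a', 2->'c', 3->'k', 4->'a', 5->'g'), giving 'packag'.

'packag'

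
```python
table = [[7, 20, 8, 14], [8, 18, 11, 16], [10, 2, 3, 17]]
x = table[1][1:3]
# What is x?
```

table[1] = [8, 18, 11, 16]. table[1] has length 4. The slice table[1][1:3] selects indices [1, 2] (1->18, 2->11), giving [18, 11].

[18, 11]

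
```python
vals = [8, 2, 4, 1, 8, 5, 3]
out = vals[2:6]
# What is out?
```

vals has length 7. The slice vals[2:6] selects indices [2, 3, 4, 5] (2->4, 3->1, 4->8, 5->5), giving [4, 1, 8, 5].

[4, 1, 8, 5]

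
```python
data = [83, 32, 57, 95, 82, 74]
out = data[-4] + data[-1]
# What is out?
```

data has length 6. Negative index -4 maps to positive index 6 + (-4) = 2. data[2] = 57.
data has length 6. Negative index -1 maps to positive index 6 + (-1) = 5. data[5] = 74.
Sum: 57 + 74 = 131.

131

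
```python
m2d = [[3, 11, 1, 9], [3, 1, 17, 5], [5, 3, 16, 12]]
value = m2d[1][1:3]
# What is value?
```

m2d[1] = [3, 1, 17, 5]. m2d[1] has length 4. The slice m2d[1][1:3] selects indices [1, 2] (1->1, 2->17), giving [1, 17].

[1, 17]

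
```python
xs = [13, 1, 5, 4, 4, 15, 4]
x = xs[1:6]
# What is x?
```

xs has length 7. The slice xs[1:6] selects indices [1, 2, 3, 4, 5] (1->1, 2->5, 3->4, 4->4, 5->15), giving [1, 5, 4, 4, 15].

[1, 5, 4, 4, 15]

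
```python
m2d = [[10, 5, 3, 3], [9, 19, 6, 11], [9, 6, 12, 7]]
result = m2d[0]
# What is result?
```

m2d has 3 rows. Row 0 is [10, 5, 3, 3].

[10, 5, 3, 3]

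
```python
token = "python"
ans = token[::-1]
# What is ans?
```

token has length 6. The slice token[::-1] selects indices [5, 4, 3, 2, 1, 0] (5->'n', 4->'o', 3->'h', 2->'t', 1->'y', 0->'p'), giving 'nohtyp'.

'nohtyp'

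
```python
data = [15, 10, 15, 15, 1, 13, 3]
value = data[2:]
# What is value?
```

data has length 7. The slice data[2:] selects indices [2, 3, 4, 5, 6] (2->15, 3->15, 4->1, 5->13, 6->3), giving [15, 15, 1, 13, 3].

[15, 15, 1, 13, 3]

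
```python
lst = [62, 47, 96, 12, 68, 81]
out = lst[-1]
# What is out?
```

lst has length 6. Negative index -1 maps to positive index 6 + (-1) = 5. lst[5] = 81.

81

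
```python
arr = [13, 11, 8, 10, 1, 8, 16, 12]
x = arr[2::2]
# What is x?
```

arr has length 8. The slice arr[2::2] selects indices [2, 4, 6] (2->8, 4->1, 6->16), giving [8, 1, 16].

[8, 1, 16]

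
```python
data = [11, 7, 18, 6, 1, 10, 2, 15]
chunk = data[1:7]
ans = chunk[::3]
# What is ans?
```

data has length 8. The slice data[1:7] selects indices [1, 2, 3, 4, 5, 6] (1->7, 2->18, 3->6, 4->1, 5->10, 6->2), giving [7, 18, 6, 1, 10, 2]. So chunk = [7, 18, 6, 1, 10, 2]. chunk has length 6. The slice chunk[::3] selects indices [0, 3] (0->7, 3->1), giving [7, 1].

[7, 1]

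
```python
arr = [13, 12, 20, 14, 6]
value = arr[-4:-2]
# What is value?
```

arr has length 5. The slice arr[-4:-2] selects indices [1, 2] (1->12, 2->20), giving [12, 20].

[12, 20]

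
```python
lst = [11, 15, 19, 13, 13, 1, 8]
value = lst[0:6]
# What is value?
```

lst has length 7. The slice lst[0:6] selects indices [0, 1, 2, 3, 4, 5] (0->11, 1->15, 2->19, 3->13, 4->13, 5->1), giving [11, 15, 19, 13, 13, 1].

[11, 15, 19, 13, 13, 1]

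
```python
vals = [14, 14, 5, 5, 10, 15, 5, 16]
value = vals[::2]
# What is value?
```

vals has length 8. The slice vals[::2] selects indices [0, 2, 4, 6] (0->14, 2->5, 4->10, 6->5), giving [14, 5, 10, 5].

[14, 5, 10, 5]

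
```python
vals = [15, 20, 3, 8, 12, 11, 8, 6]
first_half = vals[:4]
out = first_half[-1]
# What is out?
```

vals has length 8. The slice vals[:4] selects indices [0, 1, 2, 3] (0->15, 1->20, 2->3, 3->8), giving [15, 20, 3, 8]. So first_half = [15, 20, 3, 8]. Then first_half[-1] = 8.

8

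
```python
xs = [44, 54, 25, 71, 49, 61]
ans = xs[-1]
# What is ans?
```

xs has length 6. Negative index -1 maps to positive index 6 + (-1) = 5. xs[5] = 61.

61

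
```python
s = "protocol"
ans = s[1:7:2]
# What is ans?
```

s has length 8. The slice s[1:7:2] selects indices [1, 3, 5] (1->'r', 3->'t', 5->'c'), giving 'rtc'.

'rtc'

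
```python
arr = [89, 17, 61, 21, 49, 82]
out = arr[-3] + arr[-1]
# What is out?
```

arr has length 6. Negative index -3 maps to positive index 6 + (-3) = 3. arr[3] = 21.
arr has length 6. Negative index -1 maps to positive index 6 + (-1) = 5. arr[5] = 82.
Sum: 21 + 82 = 103.

103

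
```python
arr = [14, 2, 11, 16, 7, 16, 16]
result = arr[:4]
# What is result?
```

arr has length 7. The slice arr[:4] selects indices [0, 1, 2, 3] (0->14, 1->2, 2->11, 3->16), giving [14, 2, 11, 16].

[14, 2, 11, 16]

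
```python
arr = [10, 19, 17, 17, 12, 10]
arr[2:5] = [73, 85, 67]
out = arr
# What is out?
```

arr starts as [10, 19, 17, 17, 12, 10] (length 6). The slice arr[2:5] covers indices [2, 3, 4] with values [17, 17, 12]. Replacing that slice with [73, 85, 67] (same length) produces [10, 19, 73, 85, 67, 10].

[10, 19, 73, 85, 67, 10]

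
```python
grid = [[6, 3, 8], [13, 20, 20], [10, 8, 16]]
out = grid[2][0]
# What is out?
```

grid[2] = [10, 8, 16]. Taking column 0 of that row yields 10.

10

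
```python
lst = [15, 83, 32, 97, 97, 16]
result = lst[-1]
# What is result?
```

lst has length 6. Negative index -1 maps to positive index 6 + (-1) = 5. lst[5] = 16.

16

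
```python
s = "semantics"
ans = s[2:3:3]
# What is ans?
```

s has length 9. The slice s[2:3:3] selects indices [2] (2->'m'), giving 'm'.

'm'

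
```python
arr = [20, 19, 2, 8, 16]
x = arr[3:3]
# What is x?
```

arr has length 5. The slice arr[3:3] resolves to an empty index range, so the result is [].

[]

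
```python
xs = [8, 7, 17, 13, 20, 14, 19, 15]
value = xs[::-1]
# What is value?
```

xs has length 8. The slice xs[::-1] selects indices [7, 6, 5, 4, 3, 2, 1, 0] (7->15, 6->19, 5->14, 4->20, 3->13, 2->17, 1->7, 0->8), giving [15, 19, 14, 20, 13, 17, 7, 8].

[15, 19, 14, 20, 13, 17, 7, 8]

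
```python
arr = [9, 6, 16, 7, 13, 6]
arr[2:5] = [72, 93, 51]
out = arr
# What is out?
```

arr starts as [9, 6, 16, 7, 13, 6] (length 6). The slice arr[2:5] covers indices [2, 3, 4] with values [16, 7, 13]. Replacing that slice with [72, 93, 51] (same length) produces [9, 6, 72, 93, 51, 6].

[9, 6, 72, 93, 51, 6]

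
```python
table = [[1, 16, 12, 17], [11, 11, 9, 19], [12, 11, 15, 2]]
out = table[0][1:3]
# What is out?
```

table[0] = [1, 16, 12, 17]. table[0] has length 4. The slice table[0][1:3] selects indices [1, 2] (1->16, 2->12), giving [16, 12].

[16, 12]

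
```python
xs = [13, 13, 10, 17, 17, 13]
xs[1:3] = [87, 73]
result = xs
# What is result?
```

xs starts as [13, 13, 10, 17, 17, 13] (length 6). The slice xs[1:3] covers indices [1, 2] with values [13, 10]. Replacing that slice with [87, 73] (same length) produces [13, 87, 73, 17, 17, 13].

[13, 87, 73, 17, 17, 13]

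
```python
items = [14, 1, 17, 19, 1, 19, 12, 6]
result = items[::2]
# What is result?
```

items has length 8. The slice items[::2] selects indices [0, 2, 4, 6] (0->14, 2->17, 4->1, 6->12), giving [14, 17, 1, 12].

[14, 17, 1, 12]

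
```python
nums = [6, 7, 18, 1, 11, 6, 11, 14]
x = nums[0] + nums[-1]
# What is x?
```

nums has length 8. nums[0] = 6.
nums has length 8. Negative index -1 maps to positive index 8 + (-1) = 7. nums[7] = 14.
Sum: 6 + 14 = 20.

20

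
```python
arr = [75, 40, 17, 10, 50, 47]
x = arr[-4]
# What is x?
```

arr has length 6. Negative index -4 maps to positive index 6 + (-4) = 2. arr[2] = 17.

17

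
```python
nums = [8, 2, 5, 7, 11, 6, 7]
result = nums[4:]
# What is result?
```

nums has length 7. The slice nums[4:] selects indices [4, 5, 6] (4->11, 5->6, 6->7), giving [11, 6, 7].

[11, 6, 7]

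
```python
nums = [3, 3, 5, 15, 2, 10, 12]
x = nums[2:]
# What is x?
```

nums has length 7. The slice nums[2:] selects indices [2, 3, 4, 5, 6] (2->5, 3->15, 4->2, 5->10, 6->12), giving [5, 15, 2, 10, 12].

[5, 15, 2, 10, 12]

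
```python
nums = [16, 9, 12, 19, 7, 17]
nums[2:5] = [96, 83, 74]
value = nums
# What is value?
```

nums starts as [16, 9, 12, 19, 7, 17] (length 6). The slice nums[2:5] covers indices [2, 3, 4] with values [12, 19, 7]. Replacing that slice with [96, 83, 74] (same length) produces [16, 9, 96, 83, 74, 17].

[16, 9, 96, 83, 74, 17]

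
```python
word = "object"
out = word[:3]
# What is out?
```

word has length 6. The slice word[:3] selects indices [0, 1, 2] (0->'o', 1->'b', 2->'j'), giving 'obj'.

'obj'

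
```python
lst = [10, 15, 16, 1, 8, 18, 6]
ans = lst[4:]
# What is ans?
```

lst has length 7. The slice lst[4:] selects indices [4, 5, 6] (4->8, 5->18, 6->6), giving [8, 18, 6].

[8, 18, 6]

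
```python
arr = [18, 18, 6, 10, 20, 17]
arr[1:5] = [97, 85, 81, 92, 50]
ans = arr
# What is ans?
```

arr starts as [18, 18, 6, 10, 20, 17] (length 6). The slice arr[1:5] covers indices [1, 2, 3, 4] with values [18, 6, 10, 20]. Replacing that slice with [97, 85, 81, 92, 50] (different length) produces [18, 97, 85, 81, 92, 50, 17].

[18, 97, 85, 81, 92, 50, 17]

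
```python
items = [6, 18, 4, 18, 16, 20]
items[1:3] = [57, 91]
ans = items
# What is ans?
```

items starts as [6, 18, 4, 18, 16, 20] (length 6). The slice items[1:3] covers indices [1, 2] with values [18, 4]. Replacing that slice with [57, 91] (same length) produces [6, 57, 91, 18, 16, 20].

[6, 57, 91, 18, 16, 20]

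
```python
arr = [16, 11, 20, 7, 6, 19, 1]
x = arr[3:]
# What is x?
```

arr has length 7. The slice arr[3:] selects indices [3, 4, 5, 6] (3->7, 4->6, 5->19, 6->1), giving [7, 6, 19, 1].

[7, 6, 19, 1]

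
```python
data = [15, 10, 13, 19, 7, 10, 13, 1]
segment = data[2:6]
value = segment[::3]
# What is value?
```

data has length 8. The slice data[2:6] selects indices [2, 3, 4, 5] (2->13, 3->19, 4->7, 5->10), giving [13, 19, 7, 10]. So segment = [13, 19, 7, 10]. segment has length 4. The slice segment[::3] selects indices [0, 3] (0->13, 3->10), giving [13, 10].

[13, 10]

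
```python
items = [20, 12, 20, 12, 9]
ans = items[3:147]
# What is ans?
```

items has length 5. The slice items[3:147] selects indices [3, 4] (3->12, 4->9), giving [12, 9].

[12, 9]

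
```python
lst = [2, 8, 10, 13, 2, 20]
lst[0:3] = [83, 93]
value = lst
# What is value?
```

lst starts as [2, 8, 10, 13, 2, 20] (length 6). The slice lst[0:3] covers indices [0, 1, 2] with values [2, 8, 10]. Replacing that slice with [83, 93] (different length) produces [83, 93, 13, 2, 20].

[83, 93, 13, 2, 20]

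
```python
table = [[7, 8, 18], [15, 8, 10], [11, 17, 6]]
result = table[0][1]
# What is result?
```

table[0] = [7, 8, 18]. Taking column 1 of that row yields 8.

8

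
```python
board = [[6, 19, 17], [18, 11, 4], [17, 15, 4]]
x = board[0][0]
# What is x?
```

board[0] = [6, 19, 17]. Taking column 0 of that row yields 6.

6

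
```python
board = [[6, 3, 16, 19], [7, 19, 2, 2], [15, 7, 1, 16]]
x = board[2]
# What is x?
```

board has 3 rows. Row 2 is [15, 7, 1, 16].

[15, 7, 1, 16]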